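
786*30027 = 23601222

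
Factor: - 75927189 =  - 3^1*13^1*1946851^1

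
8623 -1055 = 7568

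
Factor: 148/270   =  2^1*3^( - 3 ) * 5^(  -  1) * 37^1 = 74/135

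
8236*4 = 32944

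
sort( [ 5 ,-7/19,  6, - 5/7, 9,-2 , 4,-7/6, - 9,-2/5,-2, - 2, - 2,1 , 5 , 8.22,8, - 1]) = [-9, - 2, - 2 ,-2 , - 2, - 7/6, - 1 ,-5/7,-2/5 ,- 7/19, 1 , 4,  5,5, 6, 8 , 8.22,9]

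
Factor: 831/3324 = 1/4 = 2^( - 2 ) 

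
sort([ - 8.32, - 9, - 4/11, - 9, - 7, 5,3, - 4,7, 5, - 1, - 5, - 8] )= [ - 9, - 9, - 8.32,  -  8,-7, - 5, - 4, - 1,-4/11, 3,5, 5  ,  7 ]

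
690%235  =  220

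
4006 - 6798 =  - 2792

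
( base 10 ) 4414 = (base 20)b0e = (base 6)32234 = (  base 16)113e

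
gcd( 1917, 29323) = 71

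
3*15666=46998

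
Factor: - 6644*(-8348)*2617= 2^4*11^1*151^1 * 2087^1*2617^1 = 145149581104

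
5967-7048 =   -  1081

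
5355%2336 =683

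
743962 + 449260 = 1193222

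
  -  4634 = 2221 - 6855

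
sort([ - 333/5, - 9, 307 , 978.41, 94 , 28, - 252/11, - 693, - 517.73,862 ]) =[ - 693, - 517.73, - 333/5, - 252/11, - 9,28, 94,307,862,978.41]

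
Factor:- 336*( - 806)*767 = 2^5*3^1*7^1 * 13^2*31^1*59^1 = 207715872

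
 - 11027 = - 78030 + 67003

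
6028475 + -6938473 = -909998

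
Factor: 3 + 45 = 2^4*3^1  =  48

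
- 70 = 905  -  975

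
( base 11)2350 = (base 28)3q0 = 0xC08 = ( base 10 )3080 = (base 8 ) 6010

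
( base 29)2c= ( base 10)70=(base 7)130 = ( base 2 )1000110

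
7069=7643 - 574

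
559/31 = 18 + 1/31= 18.03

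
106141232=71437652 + 34703580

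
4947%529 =186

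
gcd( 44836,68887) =1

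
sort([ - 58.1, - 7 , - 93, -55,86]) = [ - 93,-58.1, - 55, - 7,86] 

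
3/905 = 3/905 = 0.00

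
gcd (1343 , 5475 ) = 1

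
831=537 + 294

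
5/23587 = 5/23587  =  0.00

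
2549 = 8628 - 6079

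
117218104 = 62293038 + 54925066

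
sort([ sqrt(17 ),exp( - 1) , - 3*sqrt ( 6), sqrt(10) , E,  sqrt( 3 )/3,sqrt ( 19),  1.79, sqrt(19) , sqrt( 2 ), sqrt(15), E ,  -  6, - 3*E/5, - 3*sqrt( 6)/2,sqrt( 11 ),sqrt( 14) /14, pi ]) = [ - 3*sqrt(6) , - 6 , - 3*sqrt( 6)/2 , - 3*E/5, sqrt( 14 )/14 , exp( - 1 ) , sqrt( 3 )/3,sqrt( 2 ),1.79, E,E , pi , sqrt( 10 ),sqrt( 11),  sqrt (15), sqrt ( 17),sqrt( 19), sqrt (19) ] 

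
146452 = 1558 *94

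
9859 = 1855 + 8004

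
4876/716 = 6 + 145/179 = 6.81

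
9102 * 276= 2512152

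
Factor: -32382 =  - 2^1*3^2*7^1*257^1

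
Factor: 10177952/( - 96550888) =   -  1272244/12068861 = - 2^2 * 7^(-1)*17^( - 1)*73^1*4357^1*101419^ (-1)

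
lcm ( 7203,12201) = 597849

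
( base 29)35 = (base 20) 4c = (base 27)3b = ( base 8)134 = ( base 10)92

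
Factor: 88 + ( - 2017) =  -  3^1 * 643^1 =-  1929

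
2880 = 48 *60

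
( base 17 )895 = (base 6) 15234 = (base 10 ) 2470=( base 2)100110100110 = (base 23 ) 4F9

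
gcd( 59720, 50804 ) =4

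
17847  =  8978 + 8869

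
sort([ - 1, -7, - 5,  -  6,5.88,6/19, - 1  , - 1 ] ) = [ - 7,-6, - 5,  -  1,  -  1,  -  1,6/19, 5.88] 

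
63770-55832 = 7938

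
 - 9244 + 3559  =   - 5685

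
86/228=43/114 = 0.38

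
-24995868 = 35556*(- 703)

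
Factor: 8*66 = 528 = 2^4*3^1*11^1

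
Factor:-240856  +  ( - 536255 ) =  - 777111 = - 3^1 * 37^1*7001^1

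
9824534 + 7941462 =17765996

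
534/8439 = 178/2813 =0.06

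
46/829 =46/829= 0.06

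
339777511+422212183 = 761989694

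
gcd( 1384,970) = 2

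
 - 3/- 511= 3/511 = 0.01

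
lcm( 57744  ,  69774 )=1674576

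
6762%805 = 322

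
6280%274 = 252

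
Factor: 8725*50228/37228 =5^2*29^1*41^ ( - 1 )*227^ (-1)*349^1*433^1  =  109559825/9307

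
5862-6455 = -593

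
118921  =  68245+50676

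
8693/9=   965 + 8/9 = 965.89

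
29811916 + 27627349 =57439265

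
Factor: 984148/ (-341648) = -2^( - 2)*11^1 * 131^( - 1)*163^( - 1 )*22367^1 = - 246037/85412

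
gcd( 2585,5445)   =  55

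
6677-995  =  5682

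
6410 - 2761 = 3649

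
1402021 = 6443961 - 5041940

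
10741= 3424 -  - 7317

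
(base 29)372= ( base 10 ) 2728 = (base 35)27X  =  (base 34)2C8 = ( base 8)5250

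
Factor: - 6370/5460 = - 7/6  =  - 2^ ( - 1 )*3^( - 1 )*7^1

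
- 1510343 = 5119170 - 6629513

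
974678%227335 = 65338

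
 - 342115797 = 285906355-628022152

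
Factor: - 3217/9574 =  - 2^( - 1)*3217^1*4787^( - 1 ) 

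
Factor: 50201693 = 67^1*749279^1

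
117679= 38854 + 78825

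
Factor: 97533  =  3^2*10837^1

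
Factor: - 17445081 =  - 3^1*5815027^1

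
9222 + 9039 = 18261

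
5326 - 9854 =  - 4528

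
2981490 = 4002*745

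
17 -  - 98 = 115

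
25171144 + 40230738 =65401882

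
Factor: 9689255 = 5^1*157^1*12343^1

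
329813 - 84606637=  - 84276824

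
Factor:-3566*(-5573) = 2^1*1783^1*5573^1 = 19873318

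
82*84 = 6888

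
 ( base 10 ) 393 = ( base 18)13F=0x189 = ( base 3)112120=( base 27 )ef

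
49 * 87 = 4263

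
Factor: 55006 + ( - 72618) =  - 2^2*7^1*17^1*37^1= - 17612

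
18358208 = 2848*6446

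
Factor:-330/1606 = -15/73 = -  3^1  *  5^1* 73^( - 1 )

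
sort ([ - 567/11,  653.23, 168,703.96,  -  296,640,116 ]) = [ - 296, -567/11,116,168,  640 , 653.23,703.96]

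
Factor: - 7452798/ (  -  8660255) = 2^1*3^1*5^( - 1)*409^1 * 3037^1*1732051^(- 1 ) 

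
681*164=111684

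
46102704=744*61966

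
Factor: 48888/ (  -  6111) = -8  =  - 2^3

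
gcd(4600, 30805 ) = 5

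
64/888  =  8/111=   0.07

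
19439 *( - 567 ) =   -  11021913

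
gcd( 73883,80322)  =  1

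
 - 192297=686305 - 878602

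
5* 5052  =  25260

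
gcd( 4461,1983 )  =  3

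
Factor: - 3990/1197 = - 2^1*3^ ( - 1) * 5^1  =  - 10/3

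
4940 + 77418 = 82358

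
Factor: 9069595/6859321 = 5^1*7^( - 1)*47^(-1)*79^1*20849^( - 1) * 22961^1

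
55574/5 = 11114 + 4/5 = 11114.80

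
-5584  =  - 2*2792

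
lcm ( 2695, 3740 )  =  183260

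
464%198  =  68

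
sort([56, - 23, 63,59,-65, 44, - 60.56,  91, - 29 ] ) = [ - 65, - 60.56, - 29, - 23,44,56,59, 63, 91 ]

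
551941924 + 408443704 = 960385628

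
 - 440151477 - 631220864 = - 1071372341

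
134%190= 134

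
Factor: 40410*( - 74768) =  - 2^5 * 3^2*5^1 *449^1*4673^1 = - 3021374880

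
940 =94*10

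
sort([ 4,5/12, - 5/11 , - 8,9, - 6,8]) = [-8, - 6,-5/11,5/12,4,8,  9]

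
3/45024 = 1/15008 = 0.00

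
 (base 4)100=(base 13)13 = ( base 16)10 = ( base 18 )g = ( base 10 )16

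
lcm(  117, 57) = 2223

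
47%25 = 22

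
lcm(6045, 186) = 12090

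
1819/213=8 + 115/213 = 8.54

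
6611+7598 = 14209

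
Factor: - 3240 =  - 2^3*3^4*5^1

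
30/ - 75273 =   -  1+25081/25091 = -0.00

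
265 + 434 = 699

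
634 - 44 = 590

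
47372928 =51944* 912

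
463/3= 463/3 =154.33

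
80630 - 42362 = 38268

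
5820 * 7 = 40740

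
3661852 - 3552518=109334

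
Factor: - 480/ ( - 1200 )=2^1*5^ ( - 1) = 2/5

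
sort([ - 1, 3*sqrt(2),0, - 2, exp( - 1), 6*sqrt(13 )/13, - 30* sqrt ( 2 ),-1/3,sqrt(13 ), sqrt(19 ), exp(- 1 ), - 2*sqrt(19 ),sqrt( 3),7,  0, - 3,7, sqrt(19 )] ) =[  -  30 * sqrt(2 ), - 2*sqrt(19), - 3, - 2 , - 1, - 1/3,0,0,exp( - 1 ) , exp(  -  1 ),6 *sqrt( 13 ) /13,  sqrt(3 ), sqrt(13 ), 3*sqrt(2),sqrt(19 ), sqrt( 19 ),7,7]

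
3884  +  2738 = 6622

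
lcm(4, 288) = 288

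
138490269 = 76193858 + 62296411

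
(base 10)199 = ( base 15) D4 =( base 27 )7A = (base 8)307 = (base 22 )91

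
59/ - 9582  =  -59/9582 = -0.01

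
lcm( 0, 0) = 0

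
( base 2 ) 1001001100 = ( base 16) 24C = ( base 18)1ec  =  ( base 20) 198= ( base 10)588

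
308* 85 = 26180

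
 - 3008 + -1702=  - 4710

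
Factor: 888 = 2^3 * 3^1 * 37^1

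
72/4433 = 72/4433=0.02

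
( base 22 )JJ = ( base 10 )437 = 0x1b5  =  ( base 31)e3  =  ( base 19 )140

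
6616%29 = 4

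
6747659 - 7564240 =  - 816581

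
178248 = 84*2122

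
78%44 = 34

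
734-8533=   -  7799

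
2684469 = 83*32343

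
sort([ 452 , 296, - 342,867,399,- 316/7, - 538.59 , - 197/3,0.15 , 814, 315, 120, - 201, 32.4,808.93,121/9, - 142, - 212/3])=[ - 538.59, - 342, - 201, - 142,-212/3, - 197/3 , - 316/7,0.15, 121/9,32.4, 120,296 , 315, 399, 452, 808.93 , 814 , 867] 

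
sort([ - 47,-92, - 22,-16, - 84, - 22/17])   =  [- 92, - 84, - 47,-22, - 16 , - 22/17] 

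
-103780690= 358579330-462360020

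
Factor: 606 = 2^1*3^1*101^1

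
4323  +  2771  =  7094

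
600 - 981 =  - 381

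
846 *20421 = 17276166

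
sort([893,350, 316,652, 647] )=[316,350,647 , 652, 893 ] 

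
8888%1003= 864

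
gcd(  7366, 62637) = 1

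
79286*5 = 396430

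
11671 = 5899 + 5772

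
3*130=390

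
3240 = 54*60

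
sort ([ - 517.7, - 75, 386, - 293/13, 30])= [ - 517.7, -75, - 293/13,30,386 ]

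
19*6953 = 132107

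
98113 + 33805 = 131918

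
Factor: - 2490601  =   - 23^1*108287^1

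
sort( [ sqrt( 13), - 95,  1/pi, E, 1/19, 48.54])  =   [ - 95, 1/19 , 1/pi,E,  sqrt(13), 48.54]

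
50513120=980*51544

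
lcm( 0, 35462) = 0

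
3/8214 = 1/2738  =  0.00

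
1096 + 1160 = 2256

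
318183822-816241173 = - 498057351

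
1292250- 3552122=-2259872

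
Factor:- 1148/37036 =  - 287/9259 = - 7^1 * 41^1*47^(- 1 )*197^( - 1 ) 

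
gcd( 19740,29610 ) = 9870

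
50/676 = 25/338 = 0.07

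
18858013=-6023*(  -  3131)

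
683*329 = 224707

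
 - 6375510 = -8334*765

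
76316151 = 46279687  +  30036464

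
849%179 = 133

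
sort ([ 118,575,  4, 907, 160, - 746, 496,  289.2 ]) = [  -  746 , 4,118 , 160 , 289.2 , 496,  575, 907]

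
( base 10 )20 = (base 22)k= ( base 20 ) 10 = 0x14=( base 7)26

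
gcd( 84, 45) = 3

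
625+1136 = 1761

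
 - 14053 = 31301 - 45354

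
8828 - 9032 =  - 204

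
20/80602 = 10/40301 = 0.00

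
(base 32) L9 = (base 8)1251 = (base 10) 681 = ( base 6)3053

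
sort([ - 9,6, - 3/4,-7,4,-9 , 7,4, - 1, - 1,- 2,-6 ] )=[ - 9, -9,  -  7 , - 6, -2, - 1,-1, - 3/4,4, 4, 6, 7]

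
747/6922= 747/6922 = 0.11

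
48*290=13920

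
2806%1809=997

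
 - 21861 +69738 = 47877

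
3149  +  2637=5786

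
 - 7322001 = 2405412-9727413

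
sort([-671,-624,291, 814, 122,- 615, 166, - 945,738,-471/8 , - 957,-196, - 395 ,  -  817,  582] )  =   [-957 ,  -  945 ,-817, - 671, - 624,-615, - 395 , - 196,  -  471/8,  122,166,291,582, 738,814]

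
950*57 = 54150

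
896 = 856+40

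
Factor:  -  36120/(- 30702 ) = 2^2* 5^1*17^( - 1) = 20/17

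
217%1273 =217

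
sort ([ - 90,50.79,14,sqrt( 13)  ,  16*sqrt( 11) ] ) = [ - 90, sqrt( 13 ),14,  50.79,16 *sqrt( 11 )]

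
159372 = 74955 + 84417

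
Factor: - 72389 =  - 191^1*  379^1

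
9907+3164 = 13071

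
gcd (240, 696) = 24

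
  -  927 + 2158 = 1231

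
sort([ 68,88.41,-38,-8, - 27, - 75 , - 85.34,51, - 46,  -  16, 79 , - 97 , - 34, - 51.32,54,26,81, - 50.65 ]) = [ - 97, - 85.34, - 75, - 51.32, - 50.65, - 46, - 38 ,-34, - 27, - 16, - 8, 26,51,54,68,79 , 81,88.41]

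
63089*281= 17728009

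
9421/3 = 3140 + 1/3 = 3140.33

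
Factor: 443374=2^1*41^1*5407^1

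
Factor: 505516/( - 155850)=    - 252758/77925 = - 2^1*3^(-1 )*5^ (-2)*11^1 * 1039^ ( - 1)*11489^1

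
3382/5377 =178/283 = 0.63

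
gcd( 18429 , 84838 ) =1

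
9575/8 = 1196+7/8 = 1196.88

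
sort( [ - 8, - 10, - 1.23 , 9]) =[ - 10, - 8, - 1.23,9 ]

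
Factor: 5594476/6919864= 2^( - 1 )*7^( - 1)*29^(- 1)*4261^( - 1) * 1398619^1 = 1398619/1729966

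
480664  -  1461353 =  - 980689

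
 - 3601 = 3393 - 6994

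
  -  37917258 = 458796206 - 496713464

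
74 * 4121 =304954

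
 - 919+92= - 827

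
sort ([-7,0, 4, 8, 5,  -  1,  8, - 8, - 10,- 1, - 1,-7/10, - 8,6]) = [ - 10, - 8, - 8, - 7, - 1, -1, - 1, - 7/10,0 , 4,5,6,8, 8]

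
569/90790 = 569/90790 = 0.01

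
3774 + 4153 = 7927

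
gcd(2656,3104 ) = 32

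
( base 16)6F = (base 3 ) 11010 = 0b1101111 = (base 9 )133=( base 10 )111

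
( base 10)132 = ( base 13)A2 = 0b10000100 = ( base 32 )44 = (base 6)340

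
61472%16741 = 11249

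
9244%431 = 193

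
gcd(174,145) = 29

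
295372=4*73843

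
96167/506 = 96167/506 = 190.05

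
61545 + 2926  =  64471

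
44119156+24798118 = 68917274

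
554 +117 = 671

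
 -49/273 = -7/39 = -0.18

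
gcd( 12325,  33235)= 85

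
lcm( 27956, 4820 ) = 139780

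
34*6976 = 237184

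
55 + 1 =56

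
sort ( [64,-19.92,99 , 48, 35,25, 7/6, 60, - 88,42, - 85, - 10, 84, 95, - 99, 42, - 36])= [ - 99,  -  88, - 85, - 36,-19.92, - 10,7/6,25,35 , 42,42, 48,  60,64, 84, 95 , 99]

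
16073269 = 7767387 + 8305882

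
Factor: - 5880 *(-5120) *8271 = 2^13*3^3 * 5^2 * 7^2*919^1  =  249003417600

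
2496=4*624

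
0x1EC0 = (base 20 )jdc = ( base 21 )hhi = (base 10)7872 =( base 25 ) cem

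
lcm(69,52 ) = 3588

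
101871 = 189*539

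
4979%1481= 536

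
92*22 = 2024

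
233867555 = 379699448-145831893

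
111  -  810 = - 699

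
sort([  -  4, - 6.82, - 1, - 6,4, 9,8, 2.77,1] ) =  [ - 6.82, - 6 ,-4 , - 1,  1, 2.77,  4, 8, 9 ] 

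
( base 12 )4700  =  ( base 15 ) 2530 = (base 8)17360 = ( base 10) 7920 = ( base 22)g80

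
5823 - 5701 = 122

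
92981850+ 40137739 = 133119589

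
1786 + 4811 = 6597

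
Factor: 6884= 2^2*1721^1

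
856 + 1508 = 2364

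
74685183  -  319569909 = - 244884726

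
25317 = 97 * 261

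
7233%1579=917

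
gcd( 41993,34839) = 49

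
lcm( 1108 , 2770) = 5540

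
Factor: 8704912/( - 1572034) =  - 4352456/786017 = - 2^3*89^1 * 6113^1*786017^( - 1 )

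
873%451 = 422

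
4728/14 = 2364/7 = 337.71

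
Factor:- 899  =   - 29^1*31^1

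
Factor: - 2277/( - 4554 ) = 1/2 = 2^ (-1 )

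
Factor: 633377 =633377^1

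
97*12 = 1164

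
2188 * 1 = 2188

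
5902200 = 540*10930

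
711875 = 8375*85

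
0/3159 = 0=0.00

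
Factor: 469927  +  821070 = 1290997 = 17^1*75941^1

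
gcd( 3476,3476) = 3476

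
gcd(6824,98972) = 4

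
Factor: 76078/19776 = 2^( - 5 )*3^( - 1 )*103^( - 1)*38039^1 = 38039/9888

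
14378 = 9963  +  4415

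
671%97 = 89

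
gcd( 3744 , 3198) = 78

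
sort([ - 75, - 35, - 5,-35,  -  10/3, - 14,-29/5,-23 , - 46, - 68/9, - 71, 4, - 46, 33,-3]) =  [ -75, - 71,-46, - 46, - 35, - 35,-23, - 14,-68/9, - 29/5,-5, - 10/3, - 3, 4,  33]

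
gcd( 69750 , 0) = 69750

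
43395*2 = 86790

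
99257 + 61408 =160665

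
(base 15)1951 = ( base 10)5476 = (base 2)1010101100100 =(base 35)4GG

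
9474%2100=1074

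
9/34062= 3/11354 = 0.00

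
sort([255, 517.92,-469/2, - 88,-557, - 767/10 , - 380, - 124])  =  [ - 557, - 380, - 469/2,-124, - 88, - 767/10, 255, 517.92] 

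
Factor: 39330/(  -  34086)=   -  15/13 = - 3^1*5^1*13^( - 1)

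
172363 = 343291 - 170928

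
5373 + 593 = 5966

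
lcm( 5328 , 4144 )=37296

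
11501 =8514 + 2987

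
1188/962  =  594/481 = 1.23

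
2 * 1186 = 2372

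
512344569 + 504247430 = 1016591999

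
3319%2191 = 1128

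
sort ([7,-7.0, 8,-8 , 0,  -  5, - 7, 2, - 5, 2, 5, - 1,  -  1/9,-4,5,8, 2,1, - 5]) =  [ - 8, - 7.0, - 7,-5, - 5 , - 5,- 4, - 1,  -  1/9, 0 , 1,2,2,2,5, 5, 7, 8 , 8]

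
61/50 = 61/50 =1.22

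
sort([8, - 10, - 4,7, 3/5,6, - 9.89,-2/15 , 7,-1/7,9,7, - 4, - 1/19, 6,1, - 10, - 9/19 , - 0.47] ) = [ - 10, - 10,-9.89, - 4,-4, - 9/19, - 0.47, - 1/7,-2/15,-1/19,3/5,1, 6,6, 7,7,7,8,9]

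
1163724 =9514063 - 8350339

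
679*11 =7469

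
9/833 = 9/833  =  0.01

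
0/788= 0 = 0.00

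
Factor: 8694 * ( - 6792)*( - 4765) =281371572720 = 2^4*3^4 * 5^1*7^1 * 23^1 * 283^1*953^1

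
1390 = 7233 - 5843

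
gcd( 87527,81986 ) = 1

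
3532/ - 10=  - 1766/5 = - 353.20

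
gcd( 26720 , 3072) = 32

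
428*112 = 47936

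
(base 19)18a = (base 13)313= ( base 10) 523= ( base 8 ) 1013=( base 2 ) 1000001011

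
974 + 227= 1201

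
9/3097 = 9/3097 =0.00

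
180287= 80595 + 99692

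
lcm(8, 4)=8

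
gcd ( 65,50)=5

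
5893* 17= 100181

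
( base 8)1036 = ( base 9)662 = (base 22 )12e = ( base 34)FW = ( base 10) 542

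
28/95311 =28/95311 = 0.00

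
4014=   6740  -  2726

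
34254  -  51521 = -17267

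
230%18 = 14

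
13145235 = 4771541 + 8373694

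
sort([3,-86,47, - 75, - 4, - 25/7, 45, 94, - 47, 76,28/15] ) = [-86, - 75, - 47, - 4,-25/7, 28/15, 3,45  ,  47,76, 94]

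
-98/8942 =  - 1 + 4422/4471 = - 0.01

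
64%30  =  4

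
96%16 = 0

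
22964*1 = 22964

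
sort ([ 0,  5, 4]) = [0, 4,  5]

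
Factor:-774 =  - 2^1*3^2*43^1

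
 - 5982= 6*( -997 ) 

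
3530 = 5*706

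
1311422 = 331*3962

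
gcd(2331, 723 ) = 3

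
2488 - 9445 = -6957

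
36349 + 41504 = 77853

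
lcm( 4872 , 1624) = 4872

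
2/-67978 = -1 + 33988/33989   =  -0.00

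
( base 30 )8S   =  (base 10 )268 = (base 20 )d8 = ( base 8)414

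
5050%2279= 492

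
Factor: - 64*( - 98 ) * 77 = 482944 =2^7*  7^3* 11^1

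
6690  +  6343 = 13033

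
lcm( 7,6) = 42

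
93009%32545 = 27919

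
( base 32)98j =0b10010100010011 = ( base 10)9491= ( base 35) 7q6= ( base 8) 22423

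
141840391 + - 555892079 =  - 414051688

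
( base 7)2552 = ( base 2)1111001000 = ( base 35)RN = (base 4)33020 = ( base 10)968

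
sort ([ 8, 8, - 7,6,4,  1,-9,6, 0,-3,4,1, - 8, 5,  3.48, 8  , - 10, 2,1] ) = [-10, - 9, - 8,-7, - 3, 0  ,  1 , 1,1,2,  3.48, 4, 4,5, 6,6, 8, 8, 8 ]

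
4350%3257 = 1093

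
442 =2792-2350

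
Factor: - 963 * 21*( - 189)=3^6*7^2 * 107^1   =  3822147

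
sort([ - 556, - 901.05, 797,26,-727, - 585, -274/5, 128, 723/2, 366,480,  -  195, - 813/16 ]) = [ - 901.05, - 727 ,  -  585, - 556, - 195, - 274/5 ,-813/16,26,  128,723/2, 366, 480,797]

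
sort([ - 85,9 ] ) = [ - 85, 9 ] 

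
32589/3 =10863= 10863.00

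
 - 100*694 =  - 69400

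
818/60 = 409/30=13.63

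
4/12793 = 4/12793 = 0.00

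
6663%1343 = 1291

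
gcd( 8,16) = 8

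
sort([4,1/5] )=[1/5,4] 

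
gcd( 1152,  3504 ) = 48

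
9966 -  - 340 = 10306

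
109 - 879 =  - 770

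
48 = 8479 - 8431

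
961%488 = 473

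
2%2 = 0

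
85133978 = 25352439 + 59781539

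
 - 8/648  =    -  1 + 80/81 = - 0.01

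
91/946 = 91/946 = 0.10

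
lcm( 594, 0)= 0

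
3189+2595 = 5784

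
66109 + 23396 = 89505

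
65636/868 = 16409/217 = 75.62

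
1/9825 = 1/9825 = 0.00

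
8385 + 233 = 8618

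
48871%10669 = 6195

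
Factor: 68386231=68386231^1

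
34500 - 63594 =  - 29094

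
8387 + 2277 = 10664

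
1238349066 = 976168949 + 262180117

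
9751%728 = 287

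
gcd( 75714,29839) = 1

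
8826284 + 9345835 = 18172119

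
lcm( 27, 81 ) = 81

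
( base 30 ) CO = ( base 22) ha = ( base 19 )114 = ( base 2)110000000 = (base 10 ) 384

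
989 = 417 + 572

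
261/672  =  87/224  =  0.39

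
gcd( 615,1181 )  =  1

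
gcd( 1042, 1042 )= 1042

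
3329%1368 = 593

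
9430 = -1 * (  -  9430)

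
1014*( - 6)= - 6084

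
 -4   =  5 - 9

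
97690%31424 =3418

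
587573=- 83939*( - 7)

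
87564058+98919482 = 186483540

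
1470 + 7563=9033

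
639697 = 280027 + 359670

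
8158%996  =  190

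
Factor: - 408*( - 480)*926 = 181347840 = 2^9 * 3^2* 5^1*17^1*463^1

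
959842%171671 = 101487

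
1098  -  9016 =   -  7918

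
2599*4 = 10396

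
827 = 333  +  494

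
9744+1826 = 11570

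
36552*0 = 0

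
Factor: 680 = 2^3*5^1 * 17^1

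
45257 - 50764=-5507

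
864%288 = 0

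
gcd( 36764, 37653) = 7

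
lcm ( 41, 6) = 246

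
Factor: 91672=2^3*7^1 *1637^1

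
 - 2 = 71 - 73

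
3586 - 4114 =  - 528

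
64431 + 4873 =69304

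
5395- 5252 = 143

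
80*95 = 7600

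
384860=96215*4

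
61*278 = 16958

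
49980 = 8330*6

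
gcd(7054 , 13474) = 2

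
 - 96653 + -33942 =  - 130595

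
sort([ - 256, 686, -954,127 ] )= [ - 954 , - 256,127,686]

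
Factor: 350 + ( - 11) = 3^1*113^1 = 339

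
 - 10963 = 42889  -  53852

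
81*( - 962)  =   - 77922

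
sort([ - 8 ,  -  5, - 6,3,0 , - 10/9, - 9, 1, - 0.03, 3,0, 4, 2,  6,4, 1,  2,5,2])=[- 9, - 8, - 6, - 5, - 10/9, - 0.03,0,  0,1,1,2, 2,2, 3, 3, 4,4,5, 6]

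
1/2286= 1/2286 = 0.00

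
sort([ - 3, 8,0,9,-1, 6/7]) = [-3, - 1,0, 6/7 , 8,9 ]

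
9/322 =9/322=0.03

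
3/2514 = 1/838 = 0.00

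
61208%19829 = 1721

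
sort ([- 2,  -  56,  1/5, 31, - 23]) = [  -  56,-23,-2,  1/5, 31]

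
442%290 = 152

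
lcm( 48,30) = 240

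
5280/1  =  5280  =  5280.00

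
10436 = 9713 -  - 723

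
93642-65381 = 28261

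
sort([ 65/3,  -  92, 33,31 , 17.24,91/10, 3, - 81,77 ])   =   [ -92, - 81, 3,91/10,17.24, 65/3, 31, 33, 77 ]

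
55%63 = 55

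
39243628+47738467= 86982095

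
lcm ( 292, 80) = 5840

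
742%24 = 22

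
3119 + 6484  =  9603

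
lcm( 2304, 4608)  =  4608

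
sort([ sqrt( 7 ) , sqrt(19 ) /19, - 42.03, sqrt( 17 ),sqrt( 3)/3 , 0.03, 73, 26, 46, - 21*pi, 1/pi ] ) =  [ - 21*pi,-42.03,0.03,  sqrt(19)/19, 1/pi, sqrt( 3)/3, sqrt( 7 )  ,  sqrt( 17) , 26  ,  46, 73] 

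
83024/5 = 83024/5  =  16604.80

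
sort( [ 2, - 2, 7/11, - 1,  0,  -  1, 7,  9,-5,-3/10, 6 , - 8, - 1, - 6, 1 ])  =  [- 8, - 6,-5 ,-2, - 1, - 1,- 1, - 3/10,  0,  7/11,1,2,  6, 7, 9]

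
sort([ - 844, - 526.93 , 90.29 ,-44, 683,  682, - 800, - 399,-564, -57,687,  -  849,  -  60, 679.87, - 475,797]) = [-849 , - 844 , -800  , - 564, - 526.93, - 475, - 399, - 60, - 57, - 44, 90.29, 679.87, 682, 683, 687 , 797]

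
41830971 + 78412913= 120243884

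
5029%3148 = 1881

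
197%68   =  61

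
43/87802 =43/87802 = 0.00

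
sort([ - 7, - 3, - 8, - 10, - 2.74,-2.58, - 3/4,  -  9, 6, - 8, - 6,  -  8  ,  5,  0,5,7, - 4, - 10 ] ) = [ - 10, - 10, - 9, - 8, - 8, - 8, -7 , - 6, - 4, - 3, - 2.74, - 2.58, -3/4, 0,5,5, 6, 7]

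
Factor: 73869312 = 2^11*3^1* 11^1* 1093^1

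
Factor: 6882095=5^1*11^1*157^1*797^1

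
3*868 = 2604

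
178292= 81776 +96516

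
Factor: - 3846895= - 5^1*13^1*59183^1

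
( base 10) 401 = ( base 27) en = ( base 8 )621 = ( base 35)BG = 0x191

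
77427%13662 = 9117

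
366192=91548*4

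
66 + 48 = 114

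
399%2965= 399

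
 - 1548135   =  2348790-3896925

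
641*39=24999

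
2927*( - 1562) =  - 4571974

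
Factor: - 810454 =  - 2^1*405227^1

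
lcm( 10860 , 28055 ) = 336660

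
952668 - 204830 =747838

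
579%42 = 33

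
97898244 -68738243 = 29160001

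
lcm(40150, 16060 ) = 80300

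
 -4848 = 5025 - 9873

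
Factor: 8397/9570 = 2^(-1)*3^2*5^ (-1 ) * 11^(-1)*29^( - 1)*311^1= 2799/3190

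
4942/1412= 7/2 = 3.50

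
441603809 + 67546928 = 509150737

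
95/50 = 1 + 9/10 = 1.90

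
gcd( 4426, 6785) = 1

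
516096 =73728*7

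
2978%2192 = 786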